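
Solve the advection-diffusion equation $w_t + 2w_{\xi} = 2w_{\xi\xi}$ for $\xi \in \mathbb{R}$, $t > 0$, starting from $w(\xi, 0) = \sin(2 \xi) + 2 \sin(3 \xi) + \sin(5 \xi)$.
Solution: Change to a moving frame: let $\eta = \xi - 2t$, $\sigma = t$ and write $w(\xi,t) = u(\eta,\sigma)$.
By the chain rule $w_t = u_{\sigma} - 2u_{\eta}$, $w_{\xi} = u_{\eta}$, $w_{\xi\xi} = u_{\eta\eta}$.
Then $w_t + 2w_{\xi} = u_{\sigma}$: the advection term cancels and the PDE becomes the heat equation $u_{\sigma} = 2u_{\eta\eta}$ on $\eta \in \mathbb{R}$.
Initial data: $u(\eta,0) = w(\eta,0) = \sin(2 \eta) + 2 \sin(3 \eta) + \sin(5 \eta)$.
On $\eta \in \mathbb{R}$ each mode satisfies $(\sin(n\eta))'' = -n^2 \sin(n\eta)$, so $e^{-2n^2\sigma} \sin(n\eta)$ solves the heat equation; by superposition $u(\eta,\sigma) = \sum c_n e^{-2n^2\sigma} \sin(n\eta)$.
Reading off the coefficients: $c_2=1, c_3=2, c_5=1$, so $u(\eta,\sigma) = e^{-8 \sigma} \sin(2 \eta) + 2 e^{-18 \sigma} \sin(3 \eta) + e^{-50 \sigma} \sin(5 \eta)$.
Substituting back $\eta = \xi - 2t$, $\sigma = t$: $w(\xi,t) = u(\xi - 2t, t)$.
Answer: $w(\xi, t) = e^{-8 t} \sin(2 \xi - 4 t) + 2 e^{-18 t} \sin(3 \xi - 6 t) + e^{-50 t} \sin(5 \xi - 10 t)$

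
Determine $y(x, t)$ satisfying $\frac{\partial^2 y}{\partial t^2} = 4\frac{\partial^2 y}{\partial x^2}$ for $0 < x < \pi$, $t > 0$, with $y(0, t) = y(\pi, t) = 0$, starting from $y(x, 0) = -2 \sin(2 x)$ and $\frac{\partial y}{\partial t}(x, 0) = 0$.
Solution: Separating variables: $y = \sum [A_n \cos(\omega_n t) + B_n \sin(\omega_n t)] \sin(nx)$, $\omega_n = 2n$. From ICs: $A_2=-2$.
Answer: $y(x, t) = -2 \sin(2 x) \cos(4 t)$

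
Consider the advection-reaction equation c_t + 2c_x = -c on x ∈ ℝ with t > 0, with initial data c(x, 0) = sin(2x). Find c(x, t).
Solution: Substitute c = exp(-t)u, i.e. u = exp(t)c.
By the product rule, c_t = exp(-t)(u_t - u), c_x = exp(-t)u_x.
Substituting into the PDE and dividing by exp(-t): u_t - u + 2u_x = -u.
The lower-order terms cancel, leaving the standard advection equation u_t + 2u_x = 0.
Initial data for u: u(x,0) = c(x,0) = sin(2x).
Solve for u:
  By method of characteristics (waves move right with speed 2):
  Along characteristics x - 2t = const, u is constant, so u(x,t) = f(x - 2t) with f = u(·, 0).
Hence u(x,t) = -sin(4t - 2x).
Transform back: c(x,t) = exp(-t)u(x,t).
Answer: c(x, t) = -exp(-t)sin(4t - 2x)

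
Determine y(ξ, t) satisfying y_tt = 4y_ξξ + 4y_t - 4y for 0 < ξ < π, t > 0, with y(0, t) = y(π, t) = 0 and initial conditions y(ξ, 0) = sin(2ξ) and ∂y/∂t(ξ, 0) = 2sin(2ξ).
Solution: Substitute y = exp(2t)u.
Then y_t = exp(2t)(u_t + 2u), y_tt = exp(2t)(u_tt + 4u_t + 4u), y_ξξ = exp(2t)u_ξξ; substituting and dividing by exp(2t), the lower-order terms cancel: u_tt = 4u_ξξ (standard wave equation).
Data for u: u(ξ,0) = y(ξ,0) = sin(2ξ); u_t(ξ,0) = y_t(ξ,0) - 2y(ξ,0) = 0. The boundary conditions carry over: u(0,t) = u(π,t) = 0.
Separating variables: u = Σ [A_n cos(ω_n t) + B_n sin(ω_n t)] sin(nξ), ω_n = 2n. From ICs: A_2=1.
So u(ξ,t) = sin(2ξ)cos(4t), and y(ξ,t) = exp(2t)u(ξ,t).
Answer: y(ξ, t) = exp(2t)sin(2ξ)cos(4t)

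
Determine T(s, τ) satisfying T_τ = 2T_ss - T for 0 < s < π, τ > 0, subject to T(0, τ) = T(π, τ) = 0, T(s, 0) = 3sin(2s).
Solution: Substitute T = exp(-τ)u, i.e. u = exp(τ)T.
By the product rule, T_τ = exp(-τ)(u_τ - u), T_ss = exp(-τ)u_ss.
Substituting into the PDE and dividing by exp(-τ): u_τ - u = 2u_ss - u.
The lower-order terms cancel, leaving the standard heat equation u_τ = 2u_ss.
Initial data for u: u(s,0) = T(s,0) = 3sin(2s). The boundary conditions carry over: u(0,τ) = u(π,τ) = 0.
Solve for u:
  Using separation of variables u = X(s)G(τ):
  Eigenfunctions: sin(ns), n = 1, 2, 3, ...
  General solution: u(s, τ) = Σ c_n sin(ns) exp(-2n² τ)
  Matching u(s,0) = 3sin(2s) term by term: c_2=3.
Hence u(s,τ) = 3exp(-8τ)sin(2s).
Transform back: T(s,τ) = exp(-τ)u(s,τ).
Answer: T(s, τ) = 3exp(-9τ)sin(2s)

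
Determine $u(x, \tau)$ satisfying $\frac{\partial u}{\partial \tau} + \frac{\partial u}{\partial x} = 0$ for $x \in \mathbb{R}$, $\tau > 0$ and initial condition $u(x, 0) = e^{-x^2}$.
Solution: By characteristics ($dx/d\tau = 1$), $u(x,\tau) = f(x - \tau)$ with $f = u( \cdot , 0)$.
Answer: $u(x, \tau) = e^{-(-\tau + x)^2}$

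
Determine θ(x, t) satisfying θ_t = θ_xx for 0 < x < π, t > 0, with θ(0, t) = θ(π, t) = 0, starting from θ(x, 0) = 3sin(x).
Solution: Using separation of variables θ = X(x)G(t):
Eigenfunctions: sin(nx), n = 1, 2, 3, ...
General solution: θ(x, t) = Σ c_n sin(nx) exp(-n² t)
Matching θ(x,0) = 3sin(x) term by term: c_1=3.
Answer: θ(x, t) = 3exp(-t)sin(x)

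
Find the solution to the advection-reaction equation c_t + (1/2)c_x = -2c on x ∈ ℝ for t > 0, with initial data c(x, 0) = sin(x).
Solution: Substitute c = exp(-2t)u.
Then c_t = exp(-2t)(u_t - 2u), c_x = exp(-2t)u_x; substituting and dividing by exp(-2t), the lower-order terms cancel: u_t + (1/2)u_x = 0 (standard advection equation).
Data for u: u(x,0) = c(x,0) = sin(x).
By characteristics (dx/dt = 1/2), u(x,t) = f(x - (1/2)t) with f = u(·, 0).
So u(x,t) = -sin(t/2 - x), and c(x,t) = exp(-2t)u(x,t).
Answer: c(x, t) = -exp(-2t)sin(t/2 - x)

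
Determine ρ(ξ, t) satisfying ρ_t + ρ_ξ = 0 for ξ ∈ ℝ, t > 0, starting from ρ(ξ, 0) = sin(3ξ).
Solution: By method of characteristics (waves move right with speed 1):
Along characteristics ξ - t = const, ρ is constant, so ρ(ξ,t) = f(ξ - t) with f = ρ(·, 0).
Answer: ρ(ξ, t) = -sin(3t - 3ξ)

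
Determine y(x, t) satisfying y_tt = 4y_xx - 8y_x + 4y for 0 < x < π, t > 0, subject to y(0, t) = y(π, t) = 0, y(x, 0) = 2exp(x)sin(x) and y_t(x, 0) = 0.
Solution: Substitute y = exp(x)u, i.e. u = exp(-x)y.
By the product rule, y_x = exp(x)(u_x + u), y_xx = exp(x)(u_xx + 2u_x + u), y_tt = exp(x)u_tt.
Substituting into the PDE and dividing by exp(x): u_tt = 4(u_xx + 2u_x + u) - 8(u_x + u) + 4u.
The lower-order terms cancel, leaving the standard wave equation u_tt = 4u_xx.
Initial data for u: u(x,0) = exp(-x)y(x,0) = 2sin(x); u_t(x,0) = exp(-x)y_t(x,0) = 0. The boundary conditions carry over: u(0,t) = u(π,t) = 0.
Solve for u:
  Using separation of variables u = X(x)T(t):
  Eigenfunctions: sin(nx), n = 1, 2, 3, ...
  General solution: u(x, t) = Σ [A_n cos(2n t) + B_n sin(2n t)] sin(nx)
  From u(x,0) = 2sin(x): A_1=2. From u_t(x,0) = 0: all B_n = 0.
Hence u(x,t) = 2sin(x)cos(2t).
Transform back: y(x,t) = exp(x)u(x,t).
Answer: y(x, t) = 2exp(x)sin(x)cos(2t)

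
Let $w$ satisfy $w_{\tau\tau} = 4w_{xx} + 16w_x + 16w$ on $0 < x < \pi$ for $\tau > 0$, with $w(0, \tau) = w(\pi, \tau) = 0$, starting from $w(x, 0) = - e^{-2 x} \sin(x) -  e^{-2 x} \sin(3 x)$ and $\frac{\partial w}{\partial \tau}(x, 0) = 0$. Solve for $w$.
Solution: Substitute $w = e^{-2x}u$.
Then $w_x = e^{-2x}(u_x - 2u)$, $w_{xx} = e^{-2x}(u_{xx} - 4u_x + 4u)$, $w_{\tau\tau} = e^{-2x}u_{\tau\tau}$; substituting and dividing by $e^{-2x}$, the lower-order terms cancel: $u_{\tau\tau} = 4u_{xx}$ (standard wave equation).
Data for $u$: $u(x,0) = e^{2x}w(x,0) = - \sin(x) - \sin(3 x)$; $u_{\tau}(x,0) = e^{2x}w_{\tau}(x,0) = 0$. The boundary conditions carry over: $u(0,\tau) = u(\pi,\tau) = 0$.
Separating variables: $u = \sum [A_n \cos(\omega_n \tau) + B_n \sin(\omega_n \tau)] \sin(nx)$, $\omega_n = 2n$. From ICs: $A_1=-1, A_3=-1$.
So $u(x,\tau) = - \sin(x) \cos(2 \tau) - \sin(3 x) \cos(6 \tau)$, and $w(x,\tau) = e^{-2x}u(x,\tau)$.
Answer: $w(x, \tau) = - e^{-2 x} \sin(x) \cos(2 \tau) -  e^{-2 x} \sin(3 x) \cos(6 \tau)$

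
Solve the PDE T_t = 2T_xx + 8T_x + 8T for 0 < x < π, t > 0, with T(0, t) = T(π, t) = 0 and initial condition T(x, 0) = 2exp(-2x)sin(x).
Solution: Substitute T = exp(-2x)u.
Then T_x = exp(-2x)(u_x - 2u), T_xx = exp(-2x)(u_xx - 4u_x + 4u), T_t = exp(-2x)u_t; substituting and dividing by exp(-2x), the lower-order terms cancel: u_t = 2u_xx (standard heat equation).
Data for u: u(x,0) = exp(2x)T(x,0) = 2sin(x). The boundary conditions carry over: u(0,t) = u(π,t) = 0.
Separating variables: u = Σ c_n exp(-2n²t) sin(nx). From u(x,0) = 2sin(x): c_1=2.
So u(x,t) = 2exp(-2t)sin(x), and T(x,t) = exp(-2x)u(x,t).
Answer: T(x, t) = 2exp(-2t)exp(-2x)sin(x)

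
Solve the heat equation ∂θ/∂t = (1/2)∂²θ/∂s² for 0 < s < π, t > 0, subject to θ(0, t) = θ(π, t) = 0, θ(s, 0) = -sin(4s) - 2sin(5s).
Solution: Separating variables: θ = Σ c_n exp(-n²t/2) sin(ns). From θ(s,0) = -sin(4s) - 2sin(5s): c_4=-1, c_5=-2.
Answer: θ(s, t) = -exp(-8t)sin(4s) - 2exp(-25t/2)sin(5s)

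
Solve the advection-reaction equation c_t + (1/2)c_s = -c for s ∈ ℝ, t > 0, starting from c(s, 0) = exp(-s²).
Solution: Substitute c = exp(-t)u.
Then c_t = exp(-t)(u_t - u), c_s = exp(-t)u_s; substituting and dividing by exp(-t), the lower-order terms cancel: u_t + (1/2)u_s = 0 (standard advection equation).
Data for u: u(s,0) = c(s,0) = exp(-s²).
By characteristics (ds/dt = 1/2), u(s,t) = f(s - (1/2)t) with f = u(·, 0).
So u(s,t) = exp(-(s - t/2)²), and c(s,t) = exp(-t)u(s,t).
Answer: c(s, t) = exp(-t)exp(-(s - t/2)²)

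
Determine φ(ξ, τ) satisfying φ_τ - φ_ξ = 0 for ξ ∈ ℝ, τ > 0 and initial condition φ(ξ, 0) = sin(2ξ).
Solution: By characteristics (dξ/dτ = -1), φ(ξ,τ) = f(ξ + τ) with f = φ(·, 0).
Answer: φ(ξ, τ) = sin(2ξ + 2τ)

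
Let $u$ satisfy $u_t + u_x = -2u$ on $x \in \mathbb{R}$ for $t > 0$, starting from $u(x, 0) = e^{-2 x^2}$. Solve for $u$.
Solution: Substitute $u = e^{-2t}w$, i.e. $w = e^{2t}u$.
By the product rule, $u_t = e^{-2t}(w_t - 2w)$, $u_x = e^{-2t}w_x$.
Substituting into the PDE and dividing by $e^{-2t}$: $w_t - 2w + w_x = -2w$.
The lower-order terms cancel, leaving the standard advection equation $w_t + w_x = 0$.
Initial data for $w$: $w(x,0) = u(x,0) = e^{-2 x^2}$.
Solve for $w$:
  By method of characteristics (waves move right with speed 1):
  Along characteristics $x - t =$ const, $w$ is constant, so $w(x,t) = f(x - t)$ with $f = w( \cdot , 0)$.
Hence $w(x,t) = e^{-2 (-t + x)^2}$.
Transform back: $u(x,t) = e^{-2t}w(x,t)$.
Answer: $u(x, t) = e^{-2 t} e^{-2 (-t + x)^2}$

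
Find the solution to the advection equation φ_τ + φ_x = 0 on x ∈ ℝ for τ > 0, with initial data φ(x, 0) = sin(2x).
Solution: By method of characteristics (waves move right with speed 1):
Along characteristics x - τ = const, φ is constant, so φ(x,τ) = f(x - τ) with f = φ(·, 0).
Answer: φ(x, τ) = sin(2x - 2τ)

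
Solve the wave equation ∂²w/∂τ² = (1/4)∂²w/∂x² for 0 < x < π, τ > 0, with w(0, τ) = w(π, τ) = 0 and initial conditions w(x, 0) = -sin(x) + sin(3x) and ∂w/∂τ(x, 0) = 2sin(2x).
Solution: Separating variables: w = Σ [A_n cos(ω_n τ) + B_n sin(ω_n τ)] sin(nx), ω_n = n/2. From ICs (B_n = velocity coefficient / ω_n): A_1=-1, A_3=1, B_2=2.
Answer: w(x, τ) = -sin(x)cos(τ/2) + 2sin(2x)sin(τ) + sin(3x)cos(3τ/2)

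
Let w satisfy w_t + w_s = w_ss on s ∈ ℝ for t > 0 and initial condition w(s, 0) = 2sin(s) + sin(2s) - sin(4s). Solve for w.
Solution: Moving frame: η = s - t, σ = t, w = u(η,σ), so w_t = u_σ - u_η and w_ss = u_ηη.
Hence w_t + w_s = u_σ and the PDE becomes the heat equation u_σ = u_ηη on η ∈ ℝ.
Initial data: u(η,0) = w(η,0) = 2sin(η) + sin(2η) - sin(4η). Each mode sin(nη) decays as exp(-n²σ) on ℝ, so u(η,σ) = Σ c_n exp(-n²σ) sin(nη) with c_1=2, c_2=1, c_4=-1: u(η,σ) = 2exp(-σ)sin(η) + exp(-4σ)sin(2η) - exp(-16σ)sin(4η).
Substituting back: w(s,t) = u(s - t, t).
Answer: w(s, t) = 2exp(-t)sin(s - t) + exp(-4t)sin(2s - 2t) - exp(-16t)sin(4s - 4t)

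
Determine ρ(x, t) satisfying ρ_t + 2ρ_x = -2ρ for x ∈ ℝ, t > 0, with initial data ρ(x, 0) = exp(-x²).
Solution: Substitute ρ = exp(-2t)u.
Then ρ_t = exp(-2t)(u_t - 2u), ρ_x = exp(-2t)u_x; substituting and dividing by exp(-2t), the lower-order terms cancel: u_t + 2u_x = 0 (standard advection equation).
Data for u: u(x,0) = ρ(x,0) = exp(-x²).
By characteristics (dx/dt = 2), u(x,t) = f(x - 2t) with f = u(·, 0).
So u(x,t) = exp(-(-2t + x)²), and ρ(x,t) = exp(-2t)u(x,t).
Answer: ρ(x, t) = exp(-2t)exp(-(-2t + x)²)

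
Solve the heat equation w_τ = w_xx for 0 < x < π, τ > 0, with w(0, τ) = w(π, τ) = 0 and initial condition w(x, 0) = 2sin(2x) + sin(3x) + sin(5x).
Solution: Using separation of variables w = X(x)T(τ):
Eigenfunctions: sin(nx), n = 1, 2, 3, ...
General solution: w(x, τ) = Σ c_n sin(nx) exp(-n² τ)
Matching w(x,0) = 2sin(2x) + sin(3x) + sin(5x) term by term: c_2=2, c_3=1, c_5=1.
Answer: w(x, τ) = 2exp(-4τ)sin(2x) + exp(-9τ)sin(3x) + exp(-25τ)sin(5x)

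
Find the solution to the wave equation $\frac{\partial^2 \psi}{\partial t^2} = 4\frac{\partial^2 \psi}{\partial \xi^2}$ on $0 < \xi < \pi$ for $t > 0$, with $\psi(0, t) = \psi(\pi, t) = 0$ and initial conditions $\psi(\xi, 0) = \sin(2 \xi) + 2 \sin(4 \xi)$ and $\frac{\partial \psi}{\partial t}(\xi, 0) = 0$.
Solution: Separating variables: $\psi = \sum [A_n \cos(\omega_n t) + B_n \sin(\omega_n t)] \sin(n\xi)$, $\omega_n = 2n$. From ICs: $A_2=1, A_4=2$.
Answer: $\psi(\xi, t) = \sin(2 \xi) \cos(4 t) + 2 \sin(4 \xi) \cos(8 t)$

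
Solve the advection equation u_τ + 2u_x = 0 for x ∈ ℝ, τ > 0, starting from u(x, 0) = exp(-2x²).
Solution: By method of characteristics (waves move right with speed 2):
Along characteristics x - 2τ = const, u is constant, so u(x,τ) = f(x - 2τ) with f = u(·, 0).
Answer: u(x, τ) = exp(-2(x - 2τ)²)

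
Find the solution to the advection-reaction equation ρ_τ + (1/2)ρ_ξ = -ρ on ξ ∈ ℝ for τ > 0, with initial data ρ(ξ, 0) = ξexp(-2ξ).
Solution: Substitute ρ = exp(-2ξ)u, i.e. u = exp(2ξ)ρ.
By the product rule, ρ_ξ = exp(-2ξ)(u_ξ - 2u), ρ_τ = exp(-2ξ)u_τ.
Substituting into the PDE and dividing by exp(-2ξ): u_τ + (1/2)(u_ξ - 2u) = -u.
The lower-order terms cancel, leaving the standard advection equation u_τ + (1/2)u_ξ = 0.
Initial data for u: u(ξ,0) = exp(2ξ)ρ(ξ,0) = ξ.
Solve for u:
  By method of characteristics (waves move right with speed 1/2):
  Along characteristics ξ - (1/2)τ = const, u is constant, so u(ξ,τ) = f(ξ - (1/2)τ) with f = u(·, 0).
Hence u(ξ,τ) = ξ - (1/2)τ.
Transform back: ρ(ξ,τ) = exp(-2ξ)u(ξ,τ).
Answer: ρ(ξ, τ) = ξexp(-2ξ) - (1/2)τexp(-2ξ)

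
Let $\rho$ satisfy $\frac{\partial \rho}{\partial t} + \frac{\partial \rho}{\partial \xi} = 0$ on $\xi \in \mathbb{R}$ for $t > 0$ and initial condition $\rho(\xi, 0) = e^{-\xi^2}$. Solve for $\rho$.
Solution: By method of characteristics (waves move right with speed 1):
Along characteristics $\xi - t =$ const, $\rho$ is constant, so $\rho(\xi,t) = f(\xi - t)$ with $f = \rho( \cdot , 0)$.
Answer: $\rho(\xi, t) = e^{-(\xi - t)^2}$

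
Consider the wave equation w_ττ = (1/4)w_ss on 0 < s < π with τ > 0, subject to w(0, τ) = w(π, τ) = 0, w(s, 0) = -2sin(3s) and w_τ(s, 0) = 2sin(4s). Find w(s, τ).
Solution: Separating variables: w = Σ [A_n cos(ω_n τ) + B_n sin(ω_n τ)] sin(ns), ω_n = n/2. From ICs (B_n = velocity coefficient / ω_n): A_3=-2, B_4=1.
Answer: w(s, τ) = -2sin(3s)cos(3τ/2) + sin(4s)sin(2τ)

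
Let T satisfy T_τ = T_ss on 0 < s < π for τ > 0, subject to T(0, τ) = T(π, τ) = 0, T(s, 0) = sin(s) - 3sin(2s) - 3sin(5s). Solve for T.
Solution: Using separation of variables T = X(s)G(τ):
Eigenfunctions: sin(ns), n = 1, 2, 3, ...
General solution: T(s, τ) = Σ c_n sin(ns) exp(-n² τ)
Matching T(s,0) = sin(s) - 3sin(2s) - 3sin(5s) term by term: c_1=1, c_2=-3, c_5=-3.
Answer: T(s, τ) = exp(-τ)sin(s) - 3exp(-4τ)sin(2s) - 3exp(-25τ)sin(5s)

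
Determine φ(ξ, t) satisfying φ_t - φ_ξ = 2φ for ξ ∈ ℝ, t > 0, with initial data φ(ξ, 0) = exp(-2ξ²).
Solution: Substitute φ = exp(2t)u.
Then φ_t = exp(2t)(u_t + 2u), φ_ξ = exp(2t)u_ξ; substituting and dividing by exp(2t), the lower-order terms cancel: u_t - u_ξ = 0 (standard advection equation).
Data for u: u(ξ,0) = φ(ξ,0) = exp(-2ξ²).
By characteristics (dξ/dt = -1), u(ξ,t) = f(ξ + t) with f = u(·, 0).
So u(ξ,t) = exp(-2(t + ξ)²), and φ(ξ,t) = exp(2t)u(ξ,t).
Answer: φ(ξ, t) = exp(2t)exp(-2(t + ξ)²)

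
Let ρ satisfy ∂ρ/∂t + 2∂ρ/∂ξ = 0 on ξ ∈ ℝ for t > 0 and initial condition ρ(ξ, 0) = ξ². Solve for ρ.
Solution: By characteristics (dξ/dt = 2), ρ(ξ,t) = f(ξ - 2t) with f = ρ(·, 0).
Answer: ρ(ξ, t) = 4t² - 4tξ + ξ²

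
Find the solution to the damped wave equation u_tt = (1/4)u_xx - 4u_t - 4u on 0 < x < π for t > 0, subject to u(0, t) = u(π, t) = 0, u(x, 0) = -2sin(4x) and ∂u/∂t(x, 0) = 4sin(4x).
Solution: Substitute u = exp(-2t)w, i.e. w = exp(2t)u.
By the product rule, u_t = exp(-2t)(w_t - 2w), u_tt = exp(-2t)(w_tt - 4w_t + 4w), u_xx = exp(-2t)w_xx.
Substituting into the PDE and dividing by exp(-2t): w_tt - 4w_t + 4w = (1/4)w_xx - 4(w_t - 2w) - 4w.
The lower-order terms cancel, leaving the standard wave equation w_tt = (1/4)w_xx.
Initial data for w: w(x,0) = u(x,0) = -2sin(4x); w_t(x,0) = u_t(x,0) + 2u(x,0) = 0. The boundary conditions carry over: w(0,t) = w(π,t) = 0.
Solve for w:
  Using separation of variables w = X(x)T(t):
  Eigenfunctions: sin(nx), n = 1, 2, 3, ...
  General solution: w(x, t) = Σ [A_n cos(n t/2) + B_n sin(n t/2)] sin(nx)
  From w(x,0) = -2sin(4x): A_4=-2. From w_t(x,0) = 0: all B_n = 0.
Hence w(x,t) = -2sin(4x)cos(2t).
Transform back: u(x,t) = exp(-2t)w(x,t).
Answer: u(x, t) = -2exp(-2t)sin(4x)cos(2t)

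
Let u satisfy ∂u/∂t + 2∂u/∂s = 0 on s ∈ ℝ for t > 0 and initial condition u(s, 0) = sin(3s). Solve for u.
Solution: By characteristics (ds/dt = 2), u(s,t) = f(s - 2t) with f = u(·, 0).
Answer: u(s, t) = sin(3s - 6t)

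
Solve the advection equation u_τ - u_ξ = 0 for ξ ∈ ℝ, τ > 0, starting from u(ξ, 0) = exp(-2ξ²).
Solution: By characteristics (dξ/dτ = -1), u(ξ,τ) = f(ξ + τ) with f = u(·, 0).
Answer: u(ξ, τ) = exp(-2(ξ + τ)²)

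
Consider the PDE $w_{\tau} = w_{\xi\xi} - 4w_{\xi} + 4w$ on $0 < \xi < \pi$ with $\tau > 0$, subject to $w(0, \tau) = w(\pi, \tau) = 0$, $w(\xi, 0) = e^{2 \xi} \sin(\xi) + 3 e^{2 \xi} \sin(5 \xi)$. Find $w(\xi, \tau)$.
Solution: Substitute $w = e^{2\xi}u$, i.e. $u = e^{-2\xi}w$.
By the product rule, $w_{\xi} = e^{2\xi}(u_{\xi} + 2u)$, $w_{\xi\xi} = e^{2\xi}(u_{\xi\xi} + 4u_{\xi} + 4u)$, $w_{\tau} = e^{2\xi}u_{\tau}$.
Substituting into the PDE and dividing by $e^{2\xi}$: $u_{\tau} = (u_{\xi\xi} + 4u_{\xi} + 4u) - 4(u_{\xi} + 2u) + 4u$.
The lower-order terms cancel, leaving the standard heat equation $u_{\tau} = u_{\xi\xi}$.
Initial data for $u$: $u(\xi,0) = e^{-2\xi}w(\xi,0) = \sin(\xi) + 3 \sin(5 \xi)$. The boundary conditions carry over: $u(0,\tau) = u(\pi,\tau) = 0$.
Solve for $u$:
  Using separation of variables $u = X(\xi)T(\tau)$:
  Eigenfunctions: $\sin(n\xi)$, $n = 1, 2, 3, \ldots$
  General solution: $u(\xi, \tau) = \sum c_n \sin(n\xi) e^{-n^2 \tau}$
  Matching $u(\xi,0) = \sin(\xi) + 3 \sin(5 \xi)$ term by term: $c_1=1, c_5=3$.
Hence $u(\xi,\tau) = e^{-\tau} \sin(\xi) + 3 e^{-25 \tau} \sin(5 \xi)$.
Transform back: $w(\xi,\tau) = e^{2\xi}u(\xi,\tau)$.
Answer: $w(\xi, \tau) = e^{-\tau} e^{2 \xi} \sin(\xi) + 3 e^{-25 \tau} e^{2 \xi} \sin(5 \xi)$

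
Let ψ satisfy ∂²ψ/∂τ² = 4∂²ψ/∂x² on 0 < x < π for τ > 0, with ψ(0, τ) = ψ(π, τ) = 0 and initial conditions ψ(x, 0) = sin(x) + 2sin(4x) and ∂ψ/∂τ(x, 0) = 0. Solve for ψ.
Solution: Separating variables: ψ = Σ [A_n cos(ω_n τ) + B_n sin(ω_n τ)] sin(nx), ω_n = 2n. From ICs: A_1=1, A_4=2.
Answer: ψ(x, τ) = sin(x)cos(2τ) + 2sin(4x)cos(8τ)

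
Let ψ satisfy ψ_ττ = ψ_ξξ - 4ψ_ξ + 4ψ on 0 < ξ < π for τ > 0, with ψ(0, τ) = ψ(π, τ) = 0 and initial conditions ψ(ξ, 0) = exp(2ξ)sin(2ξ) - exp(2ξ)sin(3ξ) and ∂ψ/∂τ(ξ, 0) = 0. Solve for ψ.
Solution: Substitute ψ = exp(2ξ)u, i.e. u = exp(-2ξ)ψ.
By the product rule, ψ_ξ = exp(2ξ)(u_ξ + 2u), ψ_ξξ = exp(2ξ)(u_ξξ + 4u_ξ + 4u), ψ_ττ = exp(2ξ)u_ττ.
Substituting into the PDE and dividing by exp(2ξ): u_ττ = (u_ξξ + 4u_ξ + 4u) - 4(u_ξ + 2u) + 4u.
The lower-order terms cancel, leaving the standard wave equation u_ττ = u_ξξ.
Initial data for u: u(ξ,0) = exp(-2ξ)ψ(ξ,0) = sin(2ξ) - sin(3ξ); u_τ(ξ,0) = exp(-2ξ)ψ_τ(ξ,0) = 0. The boundary conditions carry over: u(0,τ) = u(π,τ) = 0.
Solve for u:
  Using separation of variables u = X(ξ)T(τ):
  Eigenfunctions: sin(nξ), n = 1, 2, 3, ...
  General solution: u(ξ, τ) = Σ [A_n cos(n τ) + B_n sin(n τ)] sin(nξ)
  From u(ξ,0) = sin(2ξ) - sin(3ξ): A_2=1, A_3=-1. From u_τ(ξ,0) = 0: all B_n = 0.
Hence u(ξ,τ) = sin(2ξ)cos(2τ) - sin(3ξ)cos(3τ).
Transform back: ψ(ξ,τ) = exp(2ξ)u(ξ,τ).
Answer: ψ(ξ, τ) = exp(2ξ)sin(2ξ)cos(2τ) - exp(2ξ)sin(3ξ)cos(3τ)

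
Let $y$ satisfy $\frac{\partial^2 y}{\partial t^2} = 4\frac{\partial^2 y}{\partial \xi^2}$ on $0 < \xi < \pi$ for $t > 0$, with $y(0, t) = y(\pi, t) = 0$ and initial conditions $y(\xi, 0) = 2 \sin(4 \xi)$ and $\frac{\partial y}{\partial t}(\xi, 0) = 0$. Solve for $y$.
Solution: Separating variables: $y = \sum [A_n \cos(\omega_n t) + B_n \sin(\omega_n t)] \sin(n\xi)$, $\omega_n = 2n$. From ICs: $A_4=2$.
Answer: $y(\xi, t) = 2 \sin(4 \xi) \cos(8 t)$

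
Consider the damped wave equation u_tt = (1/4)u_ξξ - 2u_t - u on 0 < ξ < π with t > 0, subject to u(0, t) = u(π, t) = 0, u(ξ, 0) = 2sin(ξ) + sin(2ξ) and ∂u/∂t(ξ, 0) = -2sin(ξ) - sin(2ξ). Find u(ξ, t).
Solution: Substitute u = exp(-t)w, i.e. w = exp(t)u.
By the product rule, u_t = exp(-t)(w_t - w), u_tt = exp(-t)(w_tt - 2w_t + w), u_ξξ = exp(-t)w_ξξ.
Substituting into the PDE and dividing by exp(-t): w_tt - 2w_t + w = (1/4)w_ξξ - 2(w_t - w) - w.
The lower-order terms cancel, leaving the standard wave equation w_tt = (1/4)w_ξξ.
Initial data for w: w(ξ,0) = u(ξ,0) = 2sin(ξ) + sin(2ξ); w_t(ξ,0) = u_t(ξ,0) + u(ξ,0) = 0. The boundary conditions carry over: w(0,t) = w(π,t) = 0.
Solve for w:
  Using separation of variables w = X(ξ)T(t):
  Eigenfunctions: sin(nξ), n = 1, 2, 3, ...
  General solution: w(ξ, t) = Σ [A_n cos(n t/2) + B_n sin(n t/2)] sin(nξ)
  From w(ξ,0) = 2sin(ξ) + sin(2ξ): A_1=2, A_2=1. From w_t(ξ,0) = 0: all B_n = 0.
Hence w(ξ,t) = 2sin(ξ)cos(t/2) + sin(2ξ)cos(t).
Transform back: u(ξ,t) = exp(-t)w(ξ,t).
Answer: u(ξ, t) = 2exp(-t)sin(ξ)cos(t/2) + exp(-t)sin(2ξ)cos(t)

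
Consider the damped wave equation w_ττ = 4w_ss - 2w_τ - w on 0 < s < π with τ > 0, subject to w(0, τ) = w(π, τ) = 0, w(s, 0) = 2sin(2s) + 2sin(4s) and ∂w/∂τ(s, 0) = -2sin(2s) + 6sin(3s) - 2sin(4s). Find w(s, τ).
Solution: Substitute w = exp(-τ)u.
Then w_τ = exp(-τ)(u_τ - u), w_ττ = exp(-τ)(u_ττ - 2u_τ + u), w_ss = exp(-τ)u_ss; substituting and dividing by exp(-τ), the lower-order terms cancel: u_ττ = 4u_ss (standard wave equation).
Data for u: u(s,0) = w(s,0) = 2sin(2s) + 2sin(4s); u_τ(s,0) = w_τ(s,0) + w(s,0) = 6sin(3s). The boundary conditions carry over: u(0,τ) = u(π,τ) = 0.
Separating variables: u = Σ [A_n cos(ω_n τ) + B_n sin(ω_n τ)] sin(ns), ω_n = 2n. From ICs (B_n = velocity coefficient / ω_n): A_2=2, A_4=2, B_3=1.
So u(s,τ) = 2sin(2s)cos(4τ) + sin(3s)sin(6τ) + 2sin(4s)cos(8τ), and w(s,τ) = exp(-τ)u(s,τ).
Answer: w(s, τ) = 2exp(-τ)sin(2s)cos(4τ) + exp(-τ)sin(3s)sin(6τ) + 2exp(-τ)sin(4s)cos(8τ)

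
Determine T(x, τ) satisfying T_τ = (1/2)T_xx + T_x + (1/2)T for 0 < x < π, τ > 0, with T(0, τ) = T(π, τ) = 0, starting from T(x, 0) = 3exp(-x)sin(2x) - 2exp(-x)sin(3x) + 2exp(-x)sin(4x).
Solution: Substitute T = exp(-x)u.
Then T_x = exp(-x)(u_x - u), T_xx = exp(-x)(u_xx - 2u_x + u), T_τ = exp(-x)u_τ; substituting and dividing by exp(-x), the lower-order terms cancel: u_τ = (1/2)u_xx (standard heat equation).
Data for u: u(x,0) = exp(x)T(x,0) = 3sin(2x) - 2sin(3x) + 2sin(4x). The boundary conditions carry over: u(0,τ) = u(π,τ) = 0.
Separating variables: u = Σ c_n exp(-n²τ/2) sin(nx). From u(x,0) = 3sin(2x) - 2sin(3x) + 2sin(4x): c_2=3, c_3=-2, c_4=2.
So u(x,τ) = 3exp(-2τ)sin(2x) + 2exp(-8τ)sin(4x) - 2exp(-9τ/2)sin(3x), and T(x,τ) = exp(-x)u(x,τ).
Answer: T(x, τ) = 3exp(-x)exp(-2τ)sin(2x) + 2exp(-x)exp(-8τ)sin(4x) - 2exp(-x)exp(-9τ/2)sin(3x)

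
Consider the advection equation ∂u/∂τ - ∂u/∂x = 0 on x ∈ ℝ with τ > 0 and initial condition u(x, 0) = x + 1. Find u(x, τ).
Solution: By characteristics (dx/dτ = -1), u(x,τ) = f(x + τ) with f = u(·, 0).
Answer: u(x, τ) = x + τ + 1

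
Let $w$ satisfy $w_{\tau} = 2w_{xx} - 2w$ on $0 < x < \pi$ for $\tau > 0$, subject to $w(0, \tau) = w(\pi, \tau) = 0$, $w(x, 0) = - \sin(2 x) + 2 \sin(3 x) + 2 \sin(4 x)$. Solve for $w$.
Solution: Substitute $w = e^{-2\tau}u$, i.e. $u = e^{2\tau}w$.
By the product rule, $w_{\tau} = e^{-2\tau}(u_{\tau} - 2u)$, $w_{xx} = e^{-2\tau}u_{xx}$.
Substituting into the PDE and dividing by $e^{-2\tau}$: $u_{\tau} - 2u = 2u_{xx} - 2u$.
The lower-order terms cancel, leaving the standard heat equation $u_{\tau} = 2u_{xx}$.
Initial data for $u$: $u(x,0) = w(x,0) = - \sin(2 x) + 2 \sin(3 x) + 2 \sin(4 x)$. The boundary conditions carry over: $u(0,\tau) = u(\pi,\tau) = 0$.
Solve for $u$:
  Using separation of variables $u = X(x)T(\tau)$:
  Eigenfunctions: $\sin(nx)$, $n = 1, 2, 3, \ldots$
  General solution: $u(x, \tau) = \sum c_n \sin(nx) e^{-2n^2 \tau}$
  Matching $u(x,0) = - \sin(2 x) + 2 \sin(3 x) + 2 \sin(4 x)$ term by term: $c_2=-1, c_3=2, c_4=2$.
Hence $u(x,\tau) = - e^{-8 \tau} \sin(2 x) + 2 e^{-18 \tau} \sin(3 x) + 2 e^{-32 \tau} \sin(4 x)$.
Transform back: $w(x,\tau) = e^{-2\tau}u(x,\tau)$.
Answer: $w(x, \tau) = - e^{-10 \tau} \sin(2 x) + 2 e^{-20 \tau} \sin(3 x) + 2 e^{-34 \tau} \sin(4 x)$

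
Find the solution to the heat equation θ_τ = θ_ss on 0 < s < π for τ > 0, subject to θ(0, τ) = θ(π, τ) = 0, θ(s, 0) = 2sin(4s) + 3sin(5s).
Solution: Using separation of variables θ = X(s)G(τ):
Eigenfunctions: sin(ns), n = 1, 2, 3, ...
General solution: θ(s, τ) = Σ c_n sin(ns) exp(-n² τ)
Matching θ(s,0) = 2sin(4s) + 3sin(5s) term by term: c_4=2, c_5=3.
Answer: θ(s, τ) = 2exp(-16τ)sin(4s) + 3exp(-25τ)sin(5s)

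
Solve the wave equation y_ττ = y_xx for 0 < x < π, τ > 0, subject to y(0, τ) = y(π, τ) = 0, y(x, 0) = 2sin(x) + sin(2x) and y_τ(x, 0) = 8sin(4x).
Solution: Using separation of variables y = X(x)T(τ):
Eigenfunctions: sin(nx), n = 1, 2, 3, ...
General solution: y(x, τ) = Σ [A_n cos(n τ) + B_n sin(n τ)] sin(nx)
From y(x,0) = 2sin(x) + sin(2x): A_1=2, A_2=1. From y_τ(x,0) = 8sin(4x), using y_τ(x,0) = Σ ω_n B_n sin(nx) with ω_n = n: B_4 = 8/4 = 2.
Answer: y(x, τ) = 2sin(x)cos(τ) + sin(2x)cos(2τ) + 2sin(4x)sin(4τ)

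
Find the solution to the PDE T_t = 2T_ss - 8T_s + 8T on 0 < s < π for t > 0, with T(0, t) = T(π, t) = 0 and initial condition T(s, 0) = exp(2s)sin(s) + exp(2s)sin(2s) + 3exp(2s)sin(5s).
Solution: Substitute T = exp(2s)u, i.e. u = exp(-2s)T.
By the product rule, T_s = exp(2s)(u_s + 2u), T_ss = exp(2s)(u_ss + 4u_s + 4u), T_t = exp(2s)u_t.
Substituting into the PDE and dividing by exp(2s): u_t = 2(u_ss + 4u_s + 4u) - 8(u_s + 2u) + 8u.
The lower-order terms cancel, leaving the standard heat equation u_t = 2u_ss.
Initial data for u: u(s,0) = exp(-2s)T(s,0) = sin(s) + sin(2s) + 3sin(5s). The boundary conditions carry over: u(0,t) = u(π,t) = 0.
Solve for u:
  Using separation of variables u = X(s)G(t):
  Eigenfunctions: sin(ns), n = 1, 2, 3, ...
  General solution: u(s, t) = Σ c_n sin(ns) exp(-2n² t)
  Matching u(s,0) = sin(s) + sin(2s) + 3sin(5s) term by term: c_1=1, c_2=1, c_5=3.
Hence u(s,t) = exp(-2t)sin(s) + exp(-8t)sin(2s) + 3exp(-50t)sin(5s).
Transform back: T(s,t) = exp(2s)u(s,t).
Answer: T(s, t) = exp(2s)exp(-2t)sin(s) + exp(2s)exp(-8t)sin(2s) + 3exp(2s)exp(-50t)sin(5s)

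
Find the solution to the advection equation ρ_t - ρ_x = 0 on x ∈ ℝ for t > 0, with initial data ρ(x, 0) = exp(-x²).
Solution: By method of characteristics (waves move left with speed 1):
Along characteristics x + t = const, ρ is constant, so ρ(x,t) = f(x + t) with f = ρ(·, 0).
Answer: ρ(x, t) = exp(-(t + x)²)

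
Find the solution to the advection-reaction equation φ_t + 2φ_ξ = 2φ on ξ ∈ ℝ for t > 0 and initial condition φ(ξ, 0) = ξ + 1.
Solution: Substitute φ = exp(2t)u, i.e. u = exp(-2t)φ.
By the product rule, φ_t = exp(2t)(u_t + 2u), φ_ξ = exp(2t)u_ξ.
Substituting into the PDE and dividing by exp(2t): u_t + 2u + 2u_ξ = 2u.
The lower-order terms cancel, leaving the standard advection equation u_t + 2u_ξ = 0.
Initial data for u: u(ξ,0) = φ(ξ,0) = ξ + 1.
Solve for u:
  By method of characteristics (waves move right with speed 2):
  Along characteristics ξ - 2t = const, u is constant, so u(ξ,t) = f(ξ - 2t) with f = u(·, 0).
Hence u(ξ,t) = -2t + ξ + 1.
Transform back: φ(ξ,t) = exp(2t)u(ξ,t).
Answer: φ(ξ, t) = -2texp(2t) + ξexp(2t) + exp(2t)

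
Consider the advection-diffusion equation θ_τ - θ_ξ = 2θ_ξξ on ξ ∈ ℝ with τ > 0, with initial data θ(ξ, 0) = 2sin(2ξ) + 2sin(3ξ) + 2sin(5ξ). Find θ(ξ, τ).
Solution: Moving frame: η = ξ + τ, σ = τ, θ = u(η,σ), so θ_τ = u_σ + u_η and θ_ξξ = u_ηη.
Hence θ_τ - θ_ξ = u_σ and the PDE becomes the heat equation u_σ = 2u_ηη on η ∈ ℝ.
Initial data: u(η,0) = θ(η,0) = 2sin(2η) + 2sin(3η) + 2sin(5η). Each mode sin(nη) decays as exp(-2n²σ) on ℝ, so u(η,σ) = Σ c_n exp(-2n²σ) sin(nη) with c_2=2, c_3=2, c_5=2: u(η,σ) = 2exp(-8σ)sin(2η) + 2exp(-18σ)sin(3η) + 2exp(-50σ)sin(5η).
Substituting back: θ(ξ,τ) = u(ξ + τ, τ).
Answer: θ(ξ, τ) = 2exp(-8τ)sin(2ξ + 2τ) + 2exp(-18τ)sin(3ξ + 3τ) + 2exp(-50τ)sin(5ξ + 5τ)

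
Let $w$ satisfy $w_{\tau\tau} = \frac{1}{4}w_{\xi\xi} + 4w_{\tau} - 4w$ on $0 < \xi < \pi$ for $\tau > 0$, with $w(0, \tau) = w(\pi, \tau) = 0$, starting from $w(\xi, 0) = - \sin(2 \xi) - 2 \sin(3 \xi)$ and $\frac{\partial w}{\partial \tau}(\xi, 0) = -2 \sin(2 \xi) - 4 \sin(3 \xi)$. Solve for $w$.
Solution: Substitute $w = e^{2\tau}u$.
Then $w_{\tau} = e^{2\tau}(u_{\tau} + 2u)$, $w_{\tau\tau} = e^{2\tau}(u_{\tau\tau} + 4u_{\tau} + 4u)$, $w_{\xi\xi} = e^{2\tau}u_{\xi\xi}$; substituting and dividing by $e^{2\tau}$, the lower-order terms cancel: $u_{\tau\tau} = \frac{1}{4}u_{\xi\xi}$ (standard wave equation).
Data for $u$: $u(\xi,0) = w(\xi,0) = - \sin(2 \xi) - 2 \sin(3 \xi)$; $u_{\tau}(\xi,0) = w_{\tau}(\xi,0) - 2w(\xi,0) = 0$. The boundary conditions carry over: $u(0,\tau) = u(\pi,\tau) = 0$.
Separating variables: $u = \sum [A_n \cos(\omega_n \tau) + B_n \sin(\omega_n \tau)] \sin(n\xi)$, $\omega_n = n/2$. From ICs: $A_2=-1, A_3=-2$.
So $u(\xi,\tau) = - \sin(2 \xi) \cos(\tau) - 2 \sin(3 \xi) \cos(3 \tau/2)$, and $w(\xi,\tau) = e^{2\tau}u(\xi,\tau)$.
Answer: $w(\xi, \tau) = - e^{2 \tau} \sin(2 \xi) \cos(\tau) - 2 e^{2 \tau} \sin(3 \xi) \cos(3 \tau/2)$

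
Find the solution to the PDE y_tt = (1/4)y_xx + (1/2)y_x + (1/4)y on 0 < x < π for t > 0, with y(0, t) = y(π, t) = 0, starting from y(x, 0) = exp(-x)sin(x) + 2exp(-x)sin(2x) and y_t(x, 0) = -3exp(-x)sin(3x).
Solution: Substitute y = exp(-x)u, i.e. u = exp(x)y.
By the product rule, y_x = exp(-x)(u_x - u), y_xx = exp(-x)(u_xx - 2u_x + u), y_tt = exp(-x)u_tt.
Substituting into the PDE and dividing by exp(-x): u_tt = (1/4)(u_xx - 2u_x + u) + (1/2)(u_x - u) + (1/4)u.
The lower-order terms cancel, leaving the standard wave equation u_tt = (1/4)u_xx.
Initial data for u: u(x,0) = exp(x)y(x,0) = sin(x) + 2sin(2x); u_t(x,0) = exp(x)y_t(x,0) = -3sin(3x). The boundary conditions carry over: u(0,t) = u(π,t) = 0.
Solve for u:
  Using separation of variables u = X(x)T(t):
  Eigenfunctions: sin(nx), n = 1, 2, 3, ...
  General solution: u(x, t) = Σ [A_n cos(n t/2) + B_n sin(n t/2)] sin(nx)
  From u(x,0) = sin(x) + 2sin(2x): A_1=1, A_2=2. From u_t(x,0) = -3sin(3x), using u_t(x,0) = Σ ω_n B_n sin(nx) with ω_n = n/2: B_3 = (-3)/(3/2) = -2.
Hence u(x,t) = -2sin(3t/2)sin(3x) + sin(x)cos(t/2) + 2sin(2x)cos(t).
Transform back: y(x,t) = exp(-x)u(x,t).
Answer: y(x, t) = -2exp(-x)sin(3t/2)sin(3x) + exp(-x)sin(x)cos(t/2) + 2exp(-x)sin(2x)cos(t)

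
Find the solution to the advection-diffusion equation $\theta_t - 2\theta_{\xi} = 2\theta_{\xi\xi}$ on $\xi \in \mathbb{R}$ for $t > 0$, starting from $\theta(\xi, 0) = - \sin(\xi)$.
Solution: Moving frame: $\eta = \xi + 2t$, $\sigma = t$, $\theta = u(\eta,\sigma)$, so $\theta_t = u_{\sigma} + 2u_{\eta}$ and $\theta_{\xi\xi} = u_{\eta\eta}$.
Hence $\theta_t - 2\theta_{\xi} = u_{\sigma}$ and the PDE becomes the heat equation $u_{\sigma} = 2u_{\eta\eta}$ on $\eta \in \mathbb{R}$.
Initial data: $u(\eta,0) = \theta(\eta,0) = - \sin(\eta)$. Each mode $\sin(n\eta)$ decays as $e^{-2n^2\sigma}$ on $\mathbb{R}$, so $u(\eta,\sigma) = \sum c_n e^{-2n^2\sigma} \sin(n\eta)$ with $c_1=-1$: $u(\eta,\sigma) = - e^{-2 \sigma} \sin(\eta)$.
Substituting back: $\theta(\xi,t) = u(\xi + 2t, t)$.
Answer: $\theta(\xi, t) = - e^{-2 t} \sin(\xi + 2 t)$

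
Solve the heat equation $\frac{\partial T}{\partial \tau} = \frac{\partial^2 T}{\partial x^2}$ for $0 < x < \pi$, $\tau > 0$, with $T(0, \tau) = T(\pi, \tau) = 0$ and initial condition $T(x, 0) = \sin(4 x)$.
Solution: Using separation of variables $T = X(x)G(\tau)$:
Eigenfunctions: $\sin(nx)$, $n = 1, 2, 3, \ldots$
General solution: $T(x, \tau) = \sum c_n \sin(nx) e^{-n^2 \tau}$
Matching $T(x,0) = \sin(4 x)$ term by term: $c_4=1$.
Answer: $T(x, \tau) = e^{-16 \tau} \sin(4 x)$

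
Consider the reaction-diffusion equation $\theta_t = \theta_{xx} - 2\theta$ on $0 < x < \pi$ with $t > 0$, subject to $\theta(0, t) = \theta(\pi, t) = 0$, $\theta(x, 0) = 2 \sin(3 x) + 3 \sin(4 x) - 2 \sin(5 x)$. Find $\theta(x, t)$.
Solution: Substitute $\theta = e^{-2t}u$, i.e. $u = e^{2t}\theta$.
By the product rule, $\theta_t = e^{-2t}(u_t - 2u)$, $\theta_{xx} = e^{-2t}u_{xx}$.
Substituting into the PDE and dividing by $e^{-2t}$: $u_t - 2u = u_{xx} - 2u$.
The lower-order terms cancel, leaving the standard heat equation $u_t = u_{xx}$.
Initial data for $u$: $u(x,0) = \theta(x,0) = 2 \sin(3 x) + 3 \sin(4 x) - 2 \sin(5 x)$. The boundary conditions carry over: $u(0,t) = u(\pi,t) = 0$.
Solve for $u$:
  Using separation of variables $u = X(x)G(t)$:
  Eigenfunctions: $\sin(nx)$, $n = 1, 2, 3, \ldots$
  General solution: $u(x, t) = \sum c_n \sin(nx) e^{-n^2 t}$
  Matching $u(x,0) = 2 \sin(3 x) + 3 \sin(4 x) - 2 \sin(5 x)$ term by term: $c_3=2, c_4=3, c_5=-2$.
Hence $u(x,t) = 2 e^{-9 t} \sin(3 x) + 3 e^{-16 t} \sin(4 x) - 2 e^{-25 t} \sin(5 x)$.
Transform back: $\theta(x,t) = e^{-2t}u(x,t)$.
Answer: $\theta(x, t) = 2 e^{-11 t} \sin(3 x) + 3 e^{-18 t} \sin(4 x) - 2 e^{-27 t} \sin(5 x)$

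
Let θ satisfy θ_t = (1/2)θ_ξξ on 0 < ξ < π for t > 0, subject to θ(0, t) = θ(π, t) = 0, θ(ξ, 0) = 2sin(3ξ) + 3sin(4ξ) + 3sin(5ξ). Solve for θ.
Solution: Separating variables: θ = Σ c_n exp(-n²t/2) sin(nξ). From θ(ξ,0) = 2sin(3ξ) + 3sin(4ξ) + 3sin(5ξ): c_3=2, c_4=3, c_5=3.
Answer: θ(ξ, t) = 3exp(-8t)sin(4ξ) + 2exp(-9t/2)sin(3ξ) + 3exp(-25t/2)sin(5ξ)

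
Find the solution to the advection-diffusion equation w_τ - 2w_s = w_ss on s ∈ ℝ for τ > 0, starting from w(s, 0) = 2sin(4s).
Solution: Moving frame: η = s + 2τ, σ = τ, w = u(η,σ), so w_τ = u_σ + 2u_η and w_ss = u_ηη.
Hence w_τ - 2w_s = u_σ and the PDE becomes the heat equation u_σ = u_ηη on η ∈ ℝ.
Initial data: u(η,0) = w(η,0) = 2sin(4η). Each mode sin(nη) decays as exp(-n²σ) on ℝ, so u(η,σ) = Σ c_n exp(-n²σ) sin(nη) with c_4=2: u(η,σ) = 2exp(-16σ)sin(4η).
Substituting back: w(s,τ) = u(s + 2τ, τ).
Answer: w(s, τ) = 2exp(-16τ)sin(4s + 8τ)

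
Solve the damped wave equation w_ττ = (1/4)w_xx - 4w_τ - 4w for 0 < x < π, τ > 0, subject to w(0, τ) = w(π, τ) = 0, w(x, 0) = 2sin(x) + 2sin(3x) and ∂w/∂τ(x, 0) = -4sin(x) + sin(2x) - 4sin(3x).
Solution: Substitute w = exp(-2τ)u, i.e. u = exp(2τ)w.
By the product rule, w_τ = exp(-2τ)(u_τ - 2u), w_ττ = exp(-2τ)(u_ττ - 4u_τ + 4u), w_xx = exp(-2τ)u_xx.
Substituting into the PDE and dividing by exp(-2τ): u_ττ - 4u_τ + 4u = (1/4)u_xx - 4(u_τ - 2u) - 4u.
The lower-order terms cancel, leaving the standard wave equation u_ττ = (1/4)u_xx.
Initial data for u: u(x,0) = w(x,0) = 2sin(x) + 2sin(3x); u_τ(x,0) = w_τ(x,0) + 2w(x,0) = sin(2x). The boundary conditions carry over: u(0,τ) = u(π,τ) = 0.
Solve for u:
  Using separation of variables u = X(x)T(τ):
  Eigenfunctions: sin(nx), n = 1, 2, 3, ...
  General solution: u(x, τ) = Σ [A_n cos(n τ/2) + B_n sin(n τ/2)] sin(nx)
  From u(x,0) = 2sin(x) + 2sin(3x): A_1=2, A_3=2. From u_τ(x,0) = sin(2x), using u_τ(x,0) = Σ ω_n B_n sin(nx) with ω_n = n/2: B_2 = 1/1 = 1.
Hence u(x,τ) = 2sin(x)cos(τ/2) + sin(2x)sin(τ) + 2sin(3x)cos(3τ/2).
Transform back: w(x,τ) = exp(-2τ)u(x,τ).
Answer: w(x, τ) = 2exp(-2τ)sin(x)cos(τ/2) + exp(-2τ)sin(2x)sin(τ) + 2exp(-2τ)sin(3x)cos(3τ/2)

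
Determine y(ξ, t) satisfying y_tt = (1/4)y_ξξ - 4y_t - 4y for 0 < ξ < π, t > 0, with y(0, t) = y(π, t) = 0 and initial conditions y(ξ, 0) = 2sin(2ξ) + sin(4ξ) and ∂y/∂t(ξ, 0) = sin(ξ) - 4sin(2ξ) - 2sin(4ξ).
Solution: Substitute y = exp(-2t)u, i.e. u = exp(2t)y.
By the product rule, y_t = exp(-2t)(u_t - 2u), y_tt = exp(-2t)(u_tt - 4u_t + 4u), y_ξξ = exp(-2t)u_ξξ.
Substituting into the PDE and dividing by exp(-2t): u_tt - 4u_t + 4u = (1/4)u_ξξ - 4(u_t - 2u) - 4u.
The lower-order terms cancel, leaving the standard wave equation u_tt = (1/4)u_ξξ.
Initial data for u: u(ξ,0) = y(ξ,0) = 2sin(2ξ) + sin(4ξ); u_t(ξ,0) = y_t(ξ,0) + 2y(ξ,0) = sin(ξ). The boundary conditions carry over: u(0,t) = u(π,t) = 0.
Solve for u:
  Using separation of variables u = X(ξ)T(t):
  Eigenfunctions: sin(nξ), n = 1, 2, 3, ...
  General solution: u(ξ, t) = Σ [A_n cos(n t/2) + B_n sin(n t/2)] sin(nξ)
  From u(ξ,0) = 2sin(2ξ) + sin(4ξ): A_2=2, A_4=1. From u_t(ξ,0) = sin(ξ), using u_t(ξ,0) = Σ ω_n B_n sin(nξ) with ω_n = n/2: B_1 = 1/(1/2) = 2.
Hence u(ξ,t) = 2sin(t/2)sin(ξ) + 2sin(2ξ)cos(t) + sin(4ξ)cos(2t).
Transform back: y(ξ,t) = exp(-2t)u(ξ,t).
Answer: y(ξ, t) = 2exp(-2t)sin(t/2)sin(ξ) + 2exp(-2t)sin(2ξ)cos(t) + exp(-2t)sin(4ξ)cos(2t)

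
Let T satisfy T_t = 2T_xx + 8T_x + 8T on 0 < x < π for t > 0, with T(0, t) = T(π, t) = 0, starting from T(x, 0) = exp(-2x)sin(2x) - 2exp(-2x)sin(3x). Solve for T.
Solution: Substitute T = exp(-2x)u.
Then T_x = exp(-2x)(u_x - 2u), T_xx = exp(-2x)(u_xx - 4u_x + 4u), T_t = exp(-2x)u_t; substituting and dividing by exp(-2x), the lower-order terms cancel: u_t = 2u_xx (standard heat equation).
Data for u: u(x,0) = exp(2x)T(x,0) = sin(2x) - 2sin(3x). The boundary conditions carry over: u(0,t) = u(π,t) = 0.
Separating variables: u = Σ c_n exp(-2n²t) sin(nx). From u(x,0) = sin(2x) - 2sin(3x): c_2=1, c_3=-2.
So u(x,t) = exp(-8t)sin(2x) - 2exp(-18t)sin(3x), and T(x,t) = exp(-2x)u(x,t).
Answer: T(x, t) = exp(-8t)exp(-2x)sin(2x) - 2exp(-18t)exp(-2x)sin(3x)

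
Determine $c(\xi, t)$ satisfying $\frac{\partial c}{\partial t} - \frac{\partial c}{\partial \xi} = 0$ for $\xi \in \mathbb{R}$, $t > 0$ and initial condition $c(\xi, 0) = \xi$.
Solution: By characteristics ($d\xi/dt = -1$), $c(\xi,t) = f(\xi + t)$ with $f = c( \cdot , 0)$.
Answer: $c(\xi, t) = \xi + t$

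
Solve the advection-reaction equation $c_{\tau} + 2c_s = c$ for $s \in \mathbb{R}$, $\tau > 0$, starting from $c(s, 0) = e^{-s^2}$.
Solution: Substitute $c = e^{\tau}u$.
Then $c_{\tau} = e^{\tau}(u_{\tau} + u)$, $c_s = e^{\tau}u_s$; substituting and dividing by $e^{\tau}$, the lower-order terms cancel: $u_{\tau} + 2u_s = 0$ (standard advection equation).
Data for $u$: $u(s,0) = c(s,0) = e^{-s^2}$.
By characteristics ($ds/d\tau = 2$), $u(s,\tau) = f(s - 2\tau)$ with $f = u( \cdot , 0)$.
So $u(s,\tau) = e^{-(s - 2 \tau)^2}$, and $c(s,\tau) = e^{\tau}u(s,\tau)$.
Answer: $c(s, \tau) = e^{\tau} e^{-(-2 \tau + s)^2}$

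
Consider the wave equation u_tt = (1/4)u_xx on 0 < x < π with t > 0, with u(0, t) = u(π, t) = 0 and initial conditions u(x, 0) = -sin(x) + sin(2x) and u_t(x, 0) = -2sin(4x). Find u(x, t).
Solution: Using separation of variables u = X(x)T(t):
Eigenfunctions: sin(nx), n = 1, 2, 3, ...
General solution: u(x, t) = Σ [A_n cos(n t/2) + B_n sin(n t/2)] sin(nx)
From u(x,0) = -sin(x) + sin(2x): A_1=-1, A_2=1. From u_t(x,0) = -2sin(4x), using u_t(x,0) = Σ ω_n B_n sin(nx) with ω_n = n/2: B_4 = (-2)/2 = -1.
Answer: u(x, t) = -sin(2t)sin(4x) - sin(x)cos(t/2) + sin(2x)cos(t)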